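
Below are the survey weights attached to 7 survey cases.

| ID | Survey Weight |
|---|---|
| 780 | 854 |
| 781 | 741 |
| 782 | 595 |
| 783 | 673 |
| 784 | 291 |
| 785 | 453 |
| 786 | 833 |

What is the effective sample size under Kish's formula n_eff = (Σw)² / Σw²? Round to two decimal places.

Σ wᵢ = 854 + 741 + 595 + 673 + 291 + 453 + 833 = 4440
Σ wᵢ² = 729316 + 549081 + 354025 + 452929 + 84681 + 205209 + 693889 = 3069130
n_eff = 4440² / 3069130 = 19713600 / 3069130 = 6.4231883

6.42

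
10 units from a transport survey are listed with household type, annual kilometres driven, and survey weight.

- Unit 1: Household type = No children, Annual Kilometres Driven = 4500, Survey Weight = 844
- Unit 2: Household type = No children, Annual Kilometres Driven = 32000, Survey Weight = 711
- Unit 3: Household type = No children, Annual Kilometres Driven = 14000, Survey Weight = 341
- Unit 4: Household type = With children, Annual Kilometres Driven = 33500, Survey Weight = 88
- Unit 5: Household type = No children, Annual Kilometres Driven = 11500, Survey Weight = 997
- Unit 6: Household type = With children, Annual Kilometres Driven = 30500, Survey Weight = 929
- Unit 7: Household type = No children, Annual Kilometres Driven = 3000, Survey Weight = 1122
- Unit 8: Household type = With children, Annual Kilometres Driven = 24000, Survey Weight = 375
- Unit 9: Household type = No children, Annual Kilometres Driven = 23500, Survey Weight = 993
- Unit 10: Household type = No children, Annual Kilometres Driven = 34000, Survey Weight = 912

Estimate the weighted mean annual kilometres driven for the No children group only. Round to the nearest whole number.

16976

No children rows: 1, 2, 3, 5, 7, 9, 10
Weighted sum = 100499000
Sum of weights = 844 + 711 + 341 + 997 + 1122 + 993 + 912 = 5920
Weighted mean = 100499000 / 5920 = 16976.182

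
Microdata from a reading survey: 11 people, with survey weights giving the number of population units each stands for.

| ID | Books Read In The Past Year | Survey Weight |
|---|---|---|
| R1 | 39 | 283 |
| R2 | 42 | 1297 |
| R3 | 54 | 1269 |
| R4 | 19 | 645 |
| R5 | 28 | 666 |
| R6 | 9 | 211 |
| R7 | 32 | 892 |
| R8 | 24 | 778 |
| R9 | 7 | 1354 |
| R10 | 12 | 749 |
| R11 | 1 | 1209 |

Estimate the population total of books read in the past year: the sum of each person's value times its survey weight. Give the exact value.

233730

Weighted total = 233730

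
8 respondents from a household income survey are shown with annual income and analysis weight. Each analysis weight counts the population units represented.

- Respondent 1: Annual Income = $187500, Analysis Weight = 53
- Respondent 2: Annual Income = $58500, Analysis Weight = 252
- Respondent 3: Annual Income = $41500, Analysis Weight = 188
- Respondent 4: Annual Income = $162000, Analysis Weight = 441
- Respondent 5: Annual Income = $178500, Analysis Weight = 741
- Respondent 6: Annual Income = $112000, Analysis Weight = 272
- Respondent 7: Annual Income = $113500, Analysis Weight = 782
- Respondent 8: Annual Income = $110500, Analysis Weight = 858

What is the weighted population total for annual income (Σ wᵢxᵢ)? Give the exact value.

Weighted total = 187500×53 + 58500×252 + 41500×188 + 162000×441 + 178500×741 + 112000×272 + 113500×782 + 110500×858
  = 450222000

450222000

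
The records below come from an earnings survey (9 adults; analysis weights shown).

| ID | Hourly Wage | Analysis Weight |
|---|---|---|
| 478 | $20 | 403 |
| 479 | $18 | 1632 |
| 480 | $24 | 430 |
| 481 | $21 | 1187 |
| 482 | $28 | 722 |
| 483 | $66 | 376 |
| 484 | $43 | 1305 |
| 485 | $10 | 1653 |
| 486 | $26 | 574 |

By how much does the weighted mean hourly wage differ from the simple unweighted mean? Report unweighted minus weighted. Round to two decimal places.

3.66

Unweighted sum = 20 + 18 + 24 + 21 + 28 + 66 + 43 + 10 + 26 = 256
Unweighted mean = 256 / 9 = 28.444444
Weighted sum = 20×403 + 18×1632 + 24×430 + 21×1187 + 28×722 + 66×376 + 43×1305 + 10×1653 + 26×574
  = 8060 + 29376 + 10320 + 24927 + 20216 + 24816 + 56115 + 16530 + 14924 = 205284
Sum of weights = 403 + 1632 + 430 + 1187 + 722 + 376 + 1305 + 1653 + 574 = 8282
Weighted mean = 205284 / 8282 = 24.786766
Difference (unweighted minus weighted) = 3.657678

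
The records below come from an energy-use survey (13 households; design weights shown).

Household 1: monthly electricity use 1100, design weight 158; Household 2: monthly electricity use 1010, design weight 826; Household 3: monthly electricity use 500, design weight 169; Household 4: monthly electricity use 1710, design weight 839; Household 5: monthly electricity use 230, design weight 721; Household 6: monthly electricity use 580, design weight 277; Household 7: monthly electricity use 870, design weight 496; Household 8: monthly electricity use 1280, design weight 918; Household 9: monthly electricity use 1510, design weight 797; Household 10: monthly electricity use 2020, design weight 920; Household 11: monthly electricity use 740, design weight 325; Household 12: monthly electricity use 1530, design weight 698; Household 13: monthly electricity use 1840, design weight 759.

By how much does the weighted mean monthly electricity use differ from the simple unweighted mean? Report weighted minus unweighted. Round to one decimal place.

146.4

Unweighted sum = 14920
Unweighted mean = 14920 / 13 = 1147.6923
Weighted sum = 10227170
Sum of weights = 7903
Weighted mean = 10227170 / 7903 = 1294.0871
Difference (weighted minus unweighted) = 146.39475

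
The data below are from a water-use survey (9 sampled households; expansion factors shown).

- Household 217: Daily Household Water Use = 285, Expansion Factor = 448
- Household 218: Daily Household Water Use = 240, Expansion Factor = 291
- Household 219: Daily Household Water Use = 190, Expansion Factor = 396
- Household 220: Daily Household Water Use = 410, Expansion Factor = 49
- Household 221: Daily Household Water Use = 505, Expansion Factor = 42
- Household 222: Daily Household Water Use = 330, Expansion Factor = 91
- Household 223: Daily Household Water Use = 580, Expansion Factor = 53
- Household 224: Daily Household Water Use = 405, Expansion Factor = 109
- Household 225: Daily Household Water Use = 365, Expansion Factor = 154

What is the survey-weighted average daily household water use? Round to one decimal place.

Weighted sum = 285×448 + 240×291 + 190×396 + 410×49 + 505×42 + 330×91 + 580×53 + 405×109 + 365×154
  = 475185
Sum of weights = 448 + 291 + 396 + 49 + 42 + 91 + 53 + 109 + 154 = 1633
Weighted mean = 475185 / 1633 = 290.98898

291.0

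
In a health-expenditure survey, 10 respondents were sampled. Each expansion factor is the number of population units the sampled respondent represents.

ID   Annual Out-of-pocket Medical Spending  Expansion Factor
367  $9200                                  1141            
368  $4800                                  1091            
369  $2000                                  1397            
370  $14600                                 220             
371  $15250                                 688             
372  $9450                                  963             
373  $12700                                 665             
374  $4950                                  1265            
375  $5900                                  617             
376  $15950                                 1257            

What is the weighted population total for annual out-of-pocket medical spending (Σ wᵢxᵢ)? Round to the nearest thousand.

Weighted total = 9200×1141 + 4800×1091 + 2000×1397 + 14600×220 + 15250×688 + 9450×963 + 12700×665 + 4950×1265 + 5900×617 + 15950×1257
  = 10497200 + 5236800 + 2794000 + 3212000 + 10492000 + 9100350 + 8445500 + 6261750 + 3640300 + 20049150 = 79729050

79729000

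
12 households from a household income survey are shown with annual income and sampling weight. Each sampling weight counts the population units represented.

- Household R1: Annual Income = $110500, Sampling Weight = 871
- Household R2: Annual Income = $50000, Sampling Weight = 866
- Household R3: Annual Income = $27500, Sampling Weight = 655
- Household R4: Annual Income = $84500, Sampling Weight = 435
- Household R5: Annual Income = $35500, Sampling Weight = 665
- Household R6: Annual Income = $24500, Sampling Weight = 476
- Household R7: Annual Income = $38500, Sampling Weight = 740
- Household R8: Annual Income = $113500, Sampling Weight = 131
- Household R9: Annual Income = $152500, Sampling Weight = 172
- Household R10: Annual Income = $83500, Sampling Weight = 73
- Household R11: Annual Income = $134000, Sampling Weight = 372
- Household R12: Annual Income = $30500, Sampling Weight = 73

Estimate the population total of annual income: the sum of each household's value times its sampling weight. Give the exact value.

Weighted total = 110500×871 + 50000×866 + 27500×655 + 84500×435 + 35500×665 + 24500×476 + 38500×740 + 113500×131 + 152500×172 + 83500×73 + 134000×372 + 30500×73
  = 96245500 + 43300000 + 18012500 + 36757500 + 23607500 + 11662000 + 28490000 + 14868500 + 26230000 + 6095500 + 49848000 + 2226500 = 357343500

357343500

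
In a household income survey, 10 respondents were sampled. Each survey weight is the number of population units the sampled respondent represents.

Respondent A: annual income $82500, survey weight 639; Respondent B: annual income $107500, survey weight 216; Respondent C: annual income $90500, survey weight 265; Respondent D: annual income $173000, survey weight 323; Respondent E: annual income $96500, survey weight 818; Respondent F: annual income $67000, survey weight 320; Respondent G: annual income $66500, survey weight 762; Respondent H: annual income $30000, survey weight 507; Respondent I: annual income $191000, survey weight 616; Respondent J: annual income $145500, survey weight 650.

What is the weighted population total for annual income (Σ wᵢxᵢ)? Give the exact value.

Weighted total = 534290000

534290000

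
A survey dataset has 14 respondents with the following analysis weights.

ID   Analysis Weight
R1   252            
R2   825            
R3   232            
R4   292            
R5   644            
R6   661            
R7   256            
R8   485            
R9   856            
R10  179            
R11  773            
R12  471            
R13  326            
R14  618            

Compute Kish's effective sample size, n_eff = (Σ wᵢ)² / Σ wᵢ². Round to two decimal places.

Σ wᵢ = 6870
Σ wᵢ² = 4107982
n_eff = 6870² / 4107982 = 47196900 / 4107982 = 11.489072

11.49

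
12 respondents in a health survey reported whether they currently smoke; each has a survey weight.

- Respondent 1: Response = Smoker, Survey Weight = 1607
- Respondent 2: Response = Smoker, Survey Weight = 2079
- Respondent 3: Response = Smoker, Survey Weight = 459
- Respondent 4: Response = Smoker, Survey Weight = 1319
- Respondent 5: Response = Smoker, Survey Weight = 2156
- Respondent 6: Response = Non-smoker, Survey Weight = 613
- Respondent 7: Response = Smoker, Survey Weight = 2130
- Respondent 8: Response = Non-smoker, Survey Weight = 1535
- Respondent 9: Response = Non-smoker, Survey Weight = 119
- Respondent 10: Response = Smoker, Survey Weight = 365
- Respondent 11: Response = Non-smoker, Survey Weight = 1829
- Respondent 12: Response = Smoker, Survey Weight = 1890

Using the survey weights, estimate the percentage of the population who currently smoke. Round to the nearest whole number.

Sum of weights for 'Smoker' = 1607 + 2079 + 459 + 1319 + 2156 + 2130 + 365 + 1890 = 12005
Total weight = 1607 + 2079 + 459 + 1319 + 2156 + 613 + 2130 + 1535 + 119 + 365 + 1829 + 1890 = 16101
Weighted proportion = 12005 / 16101 = 0.74560586 → 74.560586%

75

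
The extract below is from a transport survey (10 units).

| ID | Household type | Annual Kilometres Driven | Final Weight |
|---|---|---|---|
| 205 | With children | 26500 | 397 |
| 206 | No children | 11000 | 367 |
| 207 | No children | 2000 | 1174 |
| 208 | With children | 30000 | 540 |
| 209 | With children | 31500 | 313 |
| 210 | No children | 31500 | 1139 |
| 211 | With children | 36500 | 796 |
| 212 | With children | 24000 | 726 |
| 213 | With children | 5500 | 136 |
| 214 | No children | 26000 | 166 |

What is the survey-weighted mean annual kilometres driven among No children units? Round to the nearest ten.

No children rows: 206, 207, 210, 214
Weighted sum = 46579500
Sum of weights = 367 + 1174 + 1139 + 166 = 2846
Weighted mean = 46579500 / 2846 = 16366.655

16370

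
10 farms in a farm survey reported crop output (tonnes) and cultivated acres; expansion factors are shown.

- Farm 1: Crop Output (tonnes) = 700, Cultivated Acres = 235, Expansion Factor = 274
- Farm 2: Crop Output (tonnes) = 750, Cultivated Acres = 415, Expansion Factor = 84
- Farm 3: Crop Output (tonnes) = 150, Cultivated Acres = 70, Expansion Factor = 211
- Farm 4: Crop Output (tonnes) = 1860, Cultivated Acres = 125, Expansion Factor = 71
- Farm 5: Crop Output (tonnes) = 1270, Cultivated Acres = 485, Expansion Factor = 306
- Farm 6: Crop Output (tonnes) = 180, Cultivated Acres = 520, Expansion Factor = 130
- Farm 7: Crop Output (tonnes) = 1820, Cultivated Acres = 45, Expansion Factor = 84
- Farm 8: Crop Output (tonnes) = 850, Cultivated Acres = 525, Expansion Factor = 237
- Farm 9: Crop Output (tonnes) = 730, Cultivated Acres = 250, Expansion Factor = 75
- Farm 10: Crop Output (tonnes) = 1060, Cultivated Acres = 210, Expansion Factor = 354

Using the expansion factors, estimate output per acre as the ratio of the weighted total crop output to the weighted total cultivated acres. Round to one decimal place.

2.9

Σ wᵢ·y = 700×274 + 750×84 + 150×211 + 1860×71 + 1270×306 + 180×130 + 1820×84 + 850×237 + 730×75 + 1060×354
  = 1614850
Σ wᵢ·x = 235×274 + 415×84 + 70×211 + 125×71 + 485×306 + 520×130 + 45×84 + 525×237 + 250×75 + 210×354
  = 560200
Ratio = 1614850 / 560200 = 2.8826312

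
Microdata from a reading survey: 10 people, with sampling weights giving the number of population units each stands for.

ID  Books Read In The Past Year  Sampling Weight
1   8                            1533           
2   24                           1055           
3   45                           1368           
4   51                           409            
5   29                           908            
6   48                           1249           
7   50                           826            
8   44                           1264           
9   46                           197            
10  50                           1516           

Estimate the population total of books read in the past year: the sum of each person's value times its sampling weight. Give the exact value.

Weighted total = 388065

388065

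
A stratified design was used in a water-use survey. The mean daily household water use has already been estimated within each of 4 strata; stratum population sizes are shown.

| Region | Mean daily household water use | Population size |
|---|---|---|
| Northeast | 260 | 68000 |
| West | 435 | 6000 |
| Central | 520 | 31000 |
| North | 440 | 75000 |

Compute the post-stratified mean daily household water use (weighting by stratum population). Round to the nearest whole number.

386

Σ Nₕ·x̄ₕ = 260×68000 + 435×6000 + 520×31000 + 440×75000
  = 17680000 + 2610000 + 16120000 + 33000000 = 69410000
Σ Nₕ = 68000 + 6000 + 31000 + 75000 = 180000
Overall mean = 69410000 / 180000 = 385.61111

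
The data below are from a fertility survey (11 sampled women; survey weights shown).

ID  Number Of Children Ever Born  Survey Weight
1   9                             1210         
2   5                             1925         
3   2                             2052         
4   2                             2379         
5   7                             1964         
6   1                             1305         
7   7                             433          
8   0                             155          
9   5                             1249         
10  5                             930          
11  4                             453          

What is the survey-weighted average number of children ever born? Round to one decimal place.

4.3

Weighted sum = 9×1210 + 5×1925 + 2×2052 + 2×2379 + 7×1964 + 1×1305 + 7×433 + 0×155 + 5×1249 + 5×930 + 4×453
  = 10890 + 9625 + 4104 + 4758 + 13748 + 1305 + 3031 + 0 + 6245 + 4650 + 1812 = 60168
Sum of weights = 1210 + 1925 + 2052 + 2379 + 1964 + 1305 + 433 + 155 + 1249 + 930 + 453 = 14055
Weighted mean = 60168 / 14055 = 4.2808965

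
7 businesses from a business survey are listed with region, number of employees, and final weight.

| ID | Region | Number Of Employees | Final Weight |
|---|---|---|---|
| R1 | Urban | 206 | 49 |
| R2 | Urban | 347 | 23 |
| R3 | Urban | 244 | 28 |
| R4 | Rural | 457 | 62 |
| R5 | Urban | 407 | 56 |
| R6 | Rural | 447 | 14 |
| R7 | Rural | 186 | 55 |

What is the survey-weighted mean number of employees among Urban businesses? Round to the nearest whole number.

306

Urban rows: R1, R2, R3, R5
Weighted sum = 206×49 + 347×23 + 244×28 + 407×56
  = 10094 + 7981 + 6832 + 22792 = 47699
Sum of weights = 156
Weighted mean = 47699 / 156 = 305.76282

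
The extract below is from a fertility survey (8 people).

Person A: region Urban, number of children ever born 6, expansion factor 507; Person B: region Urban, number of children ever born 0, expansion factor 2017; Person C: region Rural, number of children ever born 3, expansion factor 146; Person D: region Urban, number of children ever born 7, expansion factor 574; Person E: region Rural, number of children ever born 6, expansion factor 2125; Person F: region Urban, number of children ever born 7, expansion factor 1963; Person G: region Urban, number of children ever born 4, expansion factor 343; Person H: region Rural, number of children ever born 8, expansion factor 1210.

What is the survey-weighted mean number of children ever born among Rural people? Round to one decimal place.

6.6

Rural rows: C, E, H
Weighted sum = 22868
Sum of weights = 146 + 2125 + 1210 = 3481
Weighted mean = 22868 / 3481 = 6.5693766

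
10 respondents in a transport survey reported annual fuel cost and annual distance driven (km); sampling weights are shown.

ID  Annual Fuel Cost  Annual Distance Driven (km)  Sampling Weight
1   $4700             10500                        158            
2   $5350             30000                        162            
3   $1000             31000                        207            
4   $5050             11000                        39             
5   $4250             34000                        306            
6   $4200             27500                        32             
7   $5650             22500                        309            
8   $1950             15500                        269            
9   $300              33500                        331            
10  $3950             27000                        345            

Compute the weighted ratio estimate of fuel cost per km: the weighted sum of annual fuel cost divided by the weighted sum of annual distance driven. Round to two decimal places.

Σ wᵢ·y = 4700×158 + 5350×162 + 1000×207 + 5050×39 + 4250×306 + 4200×32 + 5650×309 + 1950×269 + 300×331 + 3950×345
  = 742600 + 866700 + 207000 + 196950 + 1300500 + 134400 + 1745850 + 524550 + 99300 + 1362750 = 7180600
Σ wᵢ·x = 56174500
Ratio = 7180600 / 56174500 = 0.12782668

0.13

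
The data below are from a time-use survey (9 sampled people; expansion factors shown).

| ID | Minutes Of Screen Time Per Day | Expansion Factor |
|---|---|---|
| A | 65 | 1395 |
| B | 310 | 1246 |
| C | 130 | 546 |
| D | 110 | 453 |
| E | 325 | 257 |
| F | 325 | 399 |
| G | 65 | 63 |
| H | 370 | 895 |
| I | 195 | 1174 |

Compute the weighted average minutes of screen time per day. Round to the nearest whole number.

Weighted sum = 65×1395 + 310×1246 + 130×546 + 110×453 + 325×257 + 325×399 + 65×63 + 370×895 + 195×1174
  = 90675 + 386260 + 70980 + 49830 + 83525 + 129675 + 4095 + 331150 + 228930 = 1375120
Sum of weights = 1395 + 1246 + 546 + 453 + 257 + 399 + 63 + 895 + 1174 = 6428
Weighted mean = 1375120 / 6428 = 213.92657

214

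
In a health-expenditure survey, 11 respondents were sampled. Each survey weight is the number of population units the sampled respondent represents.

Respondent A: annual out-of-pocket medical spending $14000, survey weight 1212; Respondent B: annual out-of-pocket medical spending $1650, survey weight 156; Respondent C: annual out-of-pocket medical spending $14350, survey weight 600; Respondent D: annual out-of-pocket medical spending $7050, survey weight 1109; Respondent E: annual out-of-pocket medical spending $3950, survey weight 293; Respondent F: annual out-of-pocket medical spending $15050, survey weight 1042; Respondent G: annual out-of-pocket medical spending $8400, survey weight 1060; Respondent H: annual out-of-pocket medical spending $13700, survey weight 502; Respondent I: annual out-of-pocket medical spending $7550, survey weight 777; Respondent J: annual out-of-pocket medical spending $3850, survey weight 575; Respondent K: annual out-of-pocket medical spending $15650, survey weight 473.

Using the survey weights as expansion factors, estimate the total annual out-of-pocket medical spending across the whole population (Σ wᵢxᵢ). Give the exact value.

81757250

Weighted total = 14000×1212 + 1650×156 + 14350×600 + 7050×1109 + 3950×293 + 15050×1042 + 8400×1060 + 13700×502 + 7550×777 + 3850×575 + 15650×473
  = 16968000 + 257400 + 8610000 + 7818450 + 1157350 + 15682100 + 8904000 + 6877400 + 5866350 + 2213750 + 7402450 = 81757250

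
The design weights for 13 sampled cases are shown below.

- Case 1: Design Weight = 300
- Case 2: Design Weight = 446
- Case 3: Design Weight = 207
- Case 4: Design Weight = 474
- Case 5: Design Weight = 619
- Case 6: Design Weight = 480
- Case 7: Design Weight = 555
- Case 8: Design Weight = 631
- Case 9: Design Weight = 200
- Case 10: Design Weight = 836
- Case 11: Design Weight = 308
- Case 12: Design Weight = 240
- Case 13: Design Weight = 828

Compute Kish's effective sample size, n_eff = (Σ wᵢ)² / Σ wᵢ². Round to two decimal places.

10.86

Σ wᵢ = 6124
Σ wᵢ² = 3453132
n_eff = 6124² / 3453132 = 37503376 / 3453132 = 10.860684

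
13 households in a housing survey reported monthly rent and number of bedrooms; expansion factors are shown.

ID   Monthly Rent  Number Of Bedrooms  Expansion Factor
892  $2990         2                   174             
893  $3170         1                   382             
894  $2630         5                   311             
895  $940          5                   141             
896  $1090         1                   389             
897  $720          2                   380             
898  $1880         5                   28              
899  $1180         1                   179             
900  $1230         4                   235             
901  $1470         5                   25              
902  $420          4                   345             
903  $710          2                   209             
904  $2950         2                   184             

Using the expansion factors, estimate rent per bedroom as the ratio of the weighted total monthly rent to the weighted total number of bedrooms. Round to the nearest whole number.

625

Σ wᵢ·y = 4805030
Σ wᵢ·x = 7689
Ratio = 4805030 / 7689 = 624.92262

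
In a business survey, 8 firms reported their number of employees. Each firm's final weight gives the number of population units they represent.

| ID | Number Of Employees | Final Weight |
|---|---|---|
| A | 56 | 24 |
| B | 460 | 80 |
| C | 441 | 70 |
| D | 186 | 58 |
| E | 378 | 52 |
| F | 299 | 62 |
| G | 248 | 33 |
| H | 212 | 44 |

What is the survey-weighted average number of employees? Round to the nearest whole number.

Weighted sum = 56×24 + 460×80 + 441×70 + 186×58 + 378×52 + 299×62 + 248×33 + 212×44
  = 1344 + 36800 + 30870 + 10788 + 19656 + 18538 + 8184 + 9328 = 135508
Sum of weights = 24 + 80 + 70 + 58 + 52 + 62 + 33 + 44 = 423
Weighted mean = 135508 / 423 = 320.34988

320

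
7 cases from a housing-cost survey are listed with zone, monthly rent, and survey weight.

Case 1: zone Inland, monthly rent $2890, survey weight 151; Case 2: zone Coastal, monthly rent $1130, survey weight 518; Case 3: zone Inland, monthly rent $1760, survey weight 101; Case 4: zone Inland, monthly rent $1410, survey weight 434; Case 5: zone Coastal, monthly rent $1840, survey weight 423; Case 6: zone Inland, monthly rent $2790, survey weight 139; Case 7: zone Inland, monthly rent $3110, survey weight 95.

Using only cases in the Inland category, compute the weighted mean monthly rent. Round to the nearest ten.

2080

Inland rows: 1, 3, 4, 6, 7
Weighted sum = 2890×151 + 1760×101 + 1410×434 + 2790×139 + 3110×95
  = 1909350
Sum of weights = 151 + 101 + 434 + 139 + 95 = 920
Weighted mean = 1909350 / 920 = 2075.3804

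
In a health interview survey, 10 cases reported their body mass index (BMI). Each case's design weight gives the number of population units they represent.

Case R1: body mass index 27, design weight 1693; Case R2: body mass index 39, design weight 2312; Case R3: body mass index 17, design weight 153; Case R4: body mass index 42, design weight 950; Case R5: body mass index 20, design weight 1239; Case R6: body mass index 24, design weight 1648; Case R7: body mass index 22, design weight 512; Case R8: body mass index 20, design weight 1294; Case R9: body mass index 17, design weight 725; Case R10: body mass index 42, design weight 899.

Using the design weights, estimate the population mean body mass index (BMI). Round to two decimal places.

Weighted sum = 27×1693 + 39×2312 + 17×153 + 42×950 + 20×1239 + 24×1648 + 22×512 + 20×1294 + 17×725 + 42×899
  = 329939
Sum of weights = 1693 + 2312 + 153 + 950 + 1239 + 1648 + 512 + 1294 + 725 + 899 = 11425
Weighted mean = 329939 / 11425 = 28.878687

28.88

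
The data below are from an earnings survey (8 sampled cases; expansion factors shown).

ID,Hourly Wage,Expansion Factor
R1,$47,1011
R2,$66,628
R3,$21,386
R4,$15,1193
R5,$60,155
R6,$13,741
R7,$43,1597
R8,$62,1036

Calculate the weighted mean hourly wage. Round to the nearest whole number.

40

Weighted sum = 47×1011 + 66×628 + 21×386 + 15×1193 + 60×155 + 13×741 + 43×1597 + 62×1036
  = 47517 + 41448 + 8106 + 17895 + 9300 + 9633 + 68671 + 64232 = 266802
Sum of weights = 6747
Weighted mean = 266802 / 6747 = 39.543797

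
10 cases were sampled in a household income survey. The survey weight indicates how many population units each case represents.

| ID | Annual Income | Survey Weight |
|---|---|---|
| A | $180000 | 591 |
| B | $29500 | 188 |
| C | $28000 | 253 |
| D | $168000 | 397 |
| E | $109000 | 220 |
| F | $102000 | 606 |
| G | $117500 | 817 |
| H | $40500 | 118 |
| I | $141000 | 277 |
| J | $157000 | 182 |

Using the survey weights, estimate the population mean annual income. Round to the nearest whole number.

120555

Weighted sum = 180000×591 + 29500×188 + 28000×253 + 168000×397 + 109000×220 + 102000×606 + 117500×817 + 40500×118 + 141000×277 + 157000×182
  = 106380000 + 5546000 + 7084000 + 66696000 + 23980000 + 61812000 + 95997500 + 4779000 + 39057000 + 28574000 = 439905500
Sum of weights = 591 + 188 + 253 + 397 + 220 + 606 + 817 + 118 + 277 + 182 = 3649
Weighted mean = 439905500 / 3649 = 120555.08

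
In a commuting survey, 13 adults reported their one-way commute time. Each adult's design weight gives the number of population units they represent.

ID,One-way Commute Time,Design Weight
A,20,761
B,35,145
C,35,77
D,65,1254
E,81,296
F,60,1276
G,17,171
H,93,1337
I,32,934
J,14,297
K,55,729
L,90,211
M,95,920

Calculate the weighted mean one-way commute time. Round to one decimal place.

61.0

Weighted sum = 512815
Sum of weights = 8408
Weighted mean = 512815 / 8408 = 60.991318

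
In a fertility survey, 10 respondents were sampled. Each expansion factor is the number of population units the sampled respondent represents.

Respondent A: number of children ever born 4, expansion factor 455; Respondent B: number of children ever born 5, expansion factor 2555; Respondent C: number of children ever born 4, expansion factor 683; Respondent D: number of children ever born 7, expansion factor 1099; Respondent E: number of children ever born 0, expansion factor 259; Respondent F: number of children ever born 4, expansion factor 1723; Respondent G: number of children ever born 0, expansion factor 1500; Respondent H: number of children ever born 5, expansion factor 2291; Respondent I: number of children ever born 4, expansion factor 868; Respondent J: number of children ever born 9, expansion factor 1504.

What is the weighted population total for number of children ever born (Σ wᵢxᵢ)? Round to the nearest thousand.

Weighted total = 4×455 + 5×2555 + 4×683 + 7×1099 + 0×259 + 4×1723 + 0×1500 + 5×2291 + 4×868 + 9×1504
  = 60375

60000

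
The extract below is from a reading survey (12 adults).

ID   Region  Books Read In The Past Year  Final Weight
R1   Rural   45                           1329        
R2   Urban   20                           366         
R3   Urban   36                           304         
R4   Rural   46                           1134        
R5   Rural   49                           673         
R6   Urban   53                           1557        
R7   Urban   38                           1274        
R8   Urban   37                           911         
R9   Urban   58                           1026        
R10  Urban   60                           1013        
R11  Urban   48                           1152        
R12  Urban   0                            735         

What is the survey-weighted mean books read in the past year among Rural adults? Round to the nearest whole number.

Rural rows: R1, R4, R5
Weighted sum = 45×1329 + 46×1134 + 49×673
  = 59805 + 52164 + 32977 = 144946
Sum of weights = 1329 + 1134 + 673 = 3136
Weighted mean = 144946 / 3136 = 46.220026

46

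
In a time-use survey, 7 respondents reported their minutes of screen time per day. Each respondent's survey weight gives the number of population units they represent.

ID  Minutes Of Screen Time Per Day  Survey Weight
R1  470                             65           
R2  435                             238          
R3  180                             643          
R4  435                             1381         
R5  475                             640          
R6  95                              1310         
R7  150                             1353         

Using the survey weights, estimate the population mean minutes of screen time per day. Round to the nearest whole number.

Weighted sum = 470×65 + 435×238 + 180×643 + 435×1381 + 475×640 + 95×1310 + 150×1353
  = 30550 + 103530 + 115740 + 600735 + 304000 + 124450 + 202950 = 1481955
Sum of weights = 65 + 238 + 643 + 1381 + 640 + 1310 + 1353 = 5630
Weighted mean = 1481955 / 5630 = 263.22469

263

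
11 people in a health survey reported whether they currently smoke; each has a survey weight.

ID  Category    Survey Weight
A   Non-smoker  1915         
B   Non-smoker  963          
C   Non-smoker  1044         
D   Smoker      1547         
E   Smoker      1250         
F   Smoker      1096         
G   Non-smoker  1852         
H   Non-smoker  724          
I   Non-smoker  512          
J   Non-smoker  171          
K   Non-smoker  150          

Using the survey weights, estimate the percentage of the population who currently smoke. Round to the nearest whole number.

Sum of weights for 'Smoker' = 1547 + 1250 + 1096 = 3893
Total weight = 1915 + 963 + 1044 + 1547 + 1250 + 1096 + 1852 + 724 + 512 + 171 + 150 = 11224
Weighted proportion = 3893 / 11224 = 0.34684604 → 34.684604%

35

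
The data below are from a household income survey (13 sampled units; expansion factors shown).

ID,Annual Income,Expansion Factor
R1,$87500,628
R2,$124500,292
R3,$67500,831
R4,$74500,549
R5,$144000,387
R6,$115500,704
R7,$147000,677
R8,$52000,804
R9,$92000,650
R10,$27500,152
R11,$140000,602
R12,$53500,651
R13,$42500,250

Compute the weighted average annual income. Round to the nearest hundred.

92000

Weighted sum = 660377500
Sum of weights = 7177
Weighted mean = 660377500 / 7177 = 92013.028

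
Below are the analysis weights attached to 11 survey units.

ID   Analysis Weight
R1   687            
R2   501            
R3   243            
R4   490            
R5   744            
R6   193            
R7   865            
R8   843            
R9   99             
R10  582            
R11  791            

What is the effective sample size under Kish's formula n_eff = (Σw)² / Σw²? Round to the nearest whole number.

9

Σ wᵢ = 687 + 501 + 243 + 490 + 744 + 193 + 865 + 843 + 99 + 582 + 791 = 6038
Σ wᵢ² = 4045984
n_eff = 6038² / 4045984 = 36457444 / 4045984 = 9.0107732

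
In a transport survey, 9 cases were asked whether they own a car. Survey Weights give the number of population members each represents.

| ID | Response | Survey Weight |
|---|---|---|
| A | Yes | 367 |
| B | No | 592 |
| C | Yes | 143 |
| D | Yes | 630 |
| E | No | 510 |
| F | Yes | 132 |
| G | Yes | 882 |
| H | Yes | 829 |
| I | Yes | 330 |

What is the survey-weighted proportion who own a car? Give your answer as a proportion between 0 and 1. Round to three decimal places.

0.750

Sum of weights for 'Yes' = 367 + 143 + 630 + 132 + 882 + 829 + 330 = 3313
Total weight = 4415
Weighted proportion = 3313 / 4415 = 0.75039638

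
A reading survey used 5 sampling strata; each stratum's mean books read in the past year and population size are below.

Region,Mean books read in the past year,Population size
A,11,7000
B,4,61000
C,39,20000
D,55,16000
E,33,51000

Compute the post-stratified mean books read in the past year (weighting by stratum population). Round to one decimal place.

Σ Nₕ·x̄ₕ = 3664000
Σ Nₕ = 155000
Overall mean = 3664000 / 155000 = 23.63871

23.6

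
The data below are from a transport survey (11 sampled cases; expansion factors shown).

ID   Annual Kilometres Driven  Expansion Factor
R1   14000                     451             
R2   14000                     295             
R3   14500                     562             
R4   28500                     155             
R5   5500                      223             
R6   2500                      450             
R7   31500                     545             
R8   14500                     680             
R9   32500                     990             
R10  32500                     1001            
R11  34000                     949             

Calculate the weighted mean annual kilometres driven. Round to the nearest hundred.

23700

Weighted sum = 14000×451 + 14000×295 + 14500×562 + 28500×155 + 5500×223 + 2500×450 + 31500×545 + 14500×680 + 32500×990 + 32500×1001 + 34000×949
  = 6314000 + 4130000 + 8149000 + 4417500 + 1226500 + 1125000 + 17167500 + 9860000 + 32175000 + 32532500 + 32266000 = 149363000
Sum of weights = 451 + 295 + 562 + 155 + 223 + 450 + 545 + 680 + 990 + 1001 + 949 = 6301
Weighted mean = 149363000 / 6301 = 23704.65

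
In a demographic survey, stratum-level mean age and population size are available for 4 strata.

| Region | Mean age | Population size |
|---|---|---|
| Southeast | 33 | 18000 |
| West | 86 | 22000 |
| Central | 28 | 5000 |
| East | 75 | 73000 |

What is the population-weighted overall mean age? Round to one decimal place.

Σ Nₕ·x̄ₕ = 33×18000 + 86×22000 + 28×5000 + 75×73000
  = 594000 + 1892000 + 140000 + 5475000 = 8101000
Σ Nₕ = 18000 + 22000 + 5000 + 73000 = 118000
Overall mean = 8101000 / 118000 = 68.652542

68.7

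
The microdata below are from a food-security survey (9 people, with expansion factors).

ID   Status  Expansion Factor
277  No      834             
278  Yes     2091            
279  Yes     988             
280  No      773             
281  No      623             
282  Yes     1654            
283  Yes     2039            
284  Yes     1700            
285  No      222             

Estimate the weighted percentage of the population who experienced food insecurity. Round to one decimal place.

Sum of weights for 'Yes' = 2091 + 988 + 1654 + 2039 + 1700 = 8472
Total weight = 834 + 2091 + 988 + 773 + 623 + 1654 + 2039 + 1700 + 222 = 10924
Weighted proportion = 8472 / 10924 = 0.7755401 → 77.55401%

77.6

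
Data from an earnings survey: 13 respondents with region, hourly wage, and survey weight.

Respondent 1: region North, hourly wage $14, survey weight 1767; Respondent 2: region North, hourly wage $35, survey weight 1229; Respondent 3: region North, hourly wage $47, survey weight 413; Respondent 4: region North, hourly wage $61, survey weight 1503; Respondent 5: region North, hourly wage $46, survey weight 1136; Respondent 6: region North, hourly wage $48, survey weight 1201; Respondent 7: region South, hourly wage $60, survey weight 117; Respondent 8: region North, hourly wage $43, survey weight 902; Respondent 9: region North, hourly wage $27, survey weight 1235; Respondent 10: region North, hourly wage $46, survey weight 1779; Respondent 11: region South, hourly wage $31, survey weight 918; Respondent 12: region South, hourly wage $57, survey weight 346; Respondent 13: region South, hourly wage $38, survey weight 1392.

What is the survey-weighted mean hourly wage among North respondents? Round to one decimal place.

North rows: 1, 2, 3, 4, 5, 6, 8, 9, 10
Weighted sum = 14×1767 + 35×1229 + 47×413 + 61×1503 + 46×1136 + 48×1201 + 43×902 + 27×1235 + 46×1779
  = 24738 + 43015 + 19411 + 91683 + 52256 + 57648 + 38786 + 33345 + 81834 = 442716
Sum of weights = 1767 + 1229 + 413 + 1503 + 1136 + 1201 + 902 + 1235 + 1779 = 11165
Weighted mean = 442716 / 11165 = 39.652127

39.7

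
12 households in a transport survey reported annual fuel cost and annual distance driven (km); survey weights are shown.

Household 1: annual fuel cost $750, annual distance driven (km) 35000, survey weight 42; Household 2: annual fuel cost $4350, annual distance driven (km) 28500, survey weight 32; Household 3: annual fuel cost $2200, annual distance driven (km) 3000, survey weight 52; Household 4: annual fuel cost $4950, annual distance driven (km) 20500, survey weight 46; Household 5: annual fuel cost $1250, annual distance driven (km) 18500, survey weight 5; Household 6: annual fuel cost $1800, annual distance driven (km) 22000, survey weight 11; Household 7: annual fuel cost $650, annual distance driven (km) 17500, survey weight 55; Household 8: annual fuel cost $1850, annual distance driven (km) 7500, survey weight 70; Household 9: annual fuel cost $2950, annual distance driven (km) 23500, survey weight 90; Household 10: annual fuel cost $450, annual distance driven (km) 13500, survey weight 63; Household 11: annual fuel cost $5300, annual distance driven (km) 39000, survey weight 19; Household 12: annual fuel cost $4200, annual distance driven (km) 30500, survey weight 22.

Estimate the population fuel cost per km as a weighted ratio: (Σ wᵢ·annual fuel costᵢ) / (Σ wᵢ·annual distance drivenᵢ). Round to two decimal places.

Σ wᵢ·y = 750×42 + 4350×32 + 2200×52 + 4950×46 + 1250×5 + 1800×11 + 650×55 + 1850×70 + 2950×90 + 450×63 + 5300×19 + 4200×22
  = 31500 + 139200 + 114400 + 227700 + 6250 + 19800 + 35750 + 129500 + 265500 + 28350 + 100700 + 92400 = 1191050
Σ wᵢ·x = 9680500
Ratio = 1191050 / 9680500 = 0.123036

0.12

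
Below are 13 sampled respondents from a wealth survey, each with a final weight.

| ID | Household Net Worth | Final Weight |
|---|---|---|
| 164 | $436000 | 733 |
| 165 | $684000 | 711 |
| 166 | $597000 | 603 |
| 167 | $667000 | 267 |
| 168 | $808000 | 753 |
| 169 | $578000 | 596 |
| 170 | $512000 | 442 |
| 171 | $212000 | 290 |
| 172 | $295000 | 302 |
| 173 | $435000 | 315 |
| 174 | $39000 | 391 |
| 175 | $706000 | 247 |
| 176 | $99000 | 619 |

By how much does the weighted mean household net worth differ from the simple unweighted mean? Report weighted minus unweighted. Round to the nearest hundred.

Unweighted sum = 6068000
Unweighted mean = 6068000 / 13 = 466769.23
Weighted sum = 3061715000
Sum of weights = 6269
Weighted mean = 3061715000 / 6269 = 488389.7
Difference (weighted minus unweighted) = 21620.465

21600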